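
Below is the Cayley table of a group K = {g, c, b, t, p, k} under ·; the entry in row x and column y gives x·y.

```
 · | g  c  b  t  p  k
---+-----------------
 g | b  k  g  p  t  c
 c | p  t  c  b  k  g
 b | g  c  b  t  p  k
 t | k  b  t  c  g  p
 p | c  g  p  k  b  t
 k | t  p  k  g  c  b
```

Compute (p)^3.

p^1 = p
p^2 = p·p = b
p^3 = b·p = p

p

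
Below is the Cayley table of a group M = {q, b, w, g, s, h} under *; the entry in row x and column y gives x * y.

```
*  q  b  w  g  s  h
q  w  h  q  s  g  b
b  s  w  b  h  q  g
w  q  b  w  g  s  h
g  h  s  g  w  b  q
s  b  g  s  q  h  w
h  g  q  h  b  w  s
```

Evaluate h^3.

h^1 = h
h^2 = h * h = s
h^3 = s * h = w

w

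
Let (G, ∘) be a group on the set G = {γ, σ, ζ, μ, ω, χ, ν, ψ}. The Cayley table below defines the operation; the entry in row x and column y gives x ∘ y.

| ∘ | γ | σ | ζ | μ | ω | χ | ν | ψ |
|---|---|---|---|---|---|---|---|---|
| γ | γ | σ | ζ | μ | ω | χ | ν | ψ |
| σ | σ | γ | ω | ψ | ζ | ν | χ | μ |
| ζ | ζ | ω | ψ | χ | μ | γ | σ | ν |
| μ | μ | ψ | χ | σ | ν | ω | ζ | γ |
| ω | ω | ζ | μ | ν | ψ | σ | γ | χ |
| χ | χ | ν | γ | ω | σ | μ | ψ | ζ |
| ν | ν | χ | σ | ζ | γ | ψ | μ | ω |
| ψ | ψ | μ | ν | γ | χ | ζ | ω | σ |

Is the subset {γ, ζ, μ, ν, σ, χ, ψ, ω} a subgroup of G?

Yes

{γ, ζ, μ, ν, σ, χ, ψ, ω} contains the identity γ.
Checking products: every product of two elements of {γ, ζ, μ, ν, σ, χ, ψ, ω} (read from the table) lies in {γ, ζ, μ, ν, σ, χ, ψ, ω}, so the set is closed.
In a finite group, a nonempty closed subset is a subgroup. So {γ, ζ, μ, ν, σ, χ, ψ, ω} ≤ G.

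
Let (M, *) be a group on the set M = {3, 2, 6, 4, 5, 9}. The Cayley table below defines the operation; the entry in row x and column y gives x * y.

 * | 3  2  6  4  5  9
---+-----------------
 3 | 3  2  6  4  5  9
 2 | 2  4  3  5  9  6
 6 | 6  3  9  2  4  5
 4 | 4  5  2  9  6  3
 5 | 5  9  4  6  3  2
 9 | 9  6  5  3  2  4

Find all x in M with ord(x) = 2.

{5}

Identity is 3. Compute the order of each non-identity element by repeated multiplication:
  2: 2 → 4 → 5 → 9 → 6 → 3  (order 6)
  6: 6 → 9 → 5 → 4 → 2 → 3  (order 6)
  4: 4 → 9 → 3  (order 3)
  5: 5 → 3  (order 2)
  9: 9 → 4 → 3  (order 3)
Elements of order 2: {5}.
(Structurally, M here is isomorphic to the cyclic group Z_6.)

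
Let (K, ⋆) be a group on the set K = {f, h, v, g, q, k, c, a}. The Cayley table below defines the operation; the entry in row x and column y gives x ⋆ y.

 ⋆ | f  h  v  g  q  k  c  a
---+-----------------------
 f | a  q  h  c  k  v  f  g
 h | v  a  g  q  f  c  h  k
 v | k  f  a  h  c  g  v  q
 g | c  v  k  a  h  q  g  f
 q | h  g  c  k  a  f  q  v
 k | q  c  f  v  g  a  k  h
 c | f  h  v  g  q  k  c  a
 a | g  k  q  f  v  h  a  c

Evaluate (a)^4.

c

a^1 = a
a^2 = a ⋆ a = c
a^3 = c ⋆ a = a
a^4 = a ⋆ a = c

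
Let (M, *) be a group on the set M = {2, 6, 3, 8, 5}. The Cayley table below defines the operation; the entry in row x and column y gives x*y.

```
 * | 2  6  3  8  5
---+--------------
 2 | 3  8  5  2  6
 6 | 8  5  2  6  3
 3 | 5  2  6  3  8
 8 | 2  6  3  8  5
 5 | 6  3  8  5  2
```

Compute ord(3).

5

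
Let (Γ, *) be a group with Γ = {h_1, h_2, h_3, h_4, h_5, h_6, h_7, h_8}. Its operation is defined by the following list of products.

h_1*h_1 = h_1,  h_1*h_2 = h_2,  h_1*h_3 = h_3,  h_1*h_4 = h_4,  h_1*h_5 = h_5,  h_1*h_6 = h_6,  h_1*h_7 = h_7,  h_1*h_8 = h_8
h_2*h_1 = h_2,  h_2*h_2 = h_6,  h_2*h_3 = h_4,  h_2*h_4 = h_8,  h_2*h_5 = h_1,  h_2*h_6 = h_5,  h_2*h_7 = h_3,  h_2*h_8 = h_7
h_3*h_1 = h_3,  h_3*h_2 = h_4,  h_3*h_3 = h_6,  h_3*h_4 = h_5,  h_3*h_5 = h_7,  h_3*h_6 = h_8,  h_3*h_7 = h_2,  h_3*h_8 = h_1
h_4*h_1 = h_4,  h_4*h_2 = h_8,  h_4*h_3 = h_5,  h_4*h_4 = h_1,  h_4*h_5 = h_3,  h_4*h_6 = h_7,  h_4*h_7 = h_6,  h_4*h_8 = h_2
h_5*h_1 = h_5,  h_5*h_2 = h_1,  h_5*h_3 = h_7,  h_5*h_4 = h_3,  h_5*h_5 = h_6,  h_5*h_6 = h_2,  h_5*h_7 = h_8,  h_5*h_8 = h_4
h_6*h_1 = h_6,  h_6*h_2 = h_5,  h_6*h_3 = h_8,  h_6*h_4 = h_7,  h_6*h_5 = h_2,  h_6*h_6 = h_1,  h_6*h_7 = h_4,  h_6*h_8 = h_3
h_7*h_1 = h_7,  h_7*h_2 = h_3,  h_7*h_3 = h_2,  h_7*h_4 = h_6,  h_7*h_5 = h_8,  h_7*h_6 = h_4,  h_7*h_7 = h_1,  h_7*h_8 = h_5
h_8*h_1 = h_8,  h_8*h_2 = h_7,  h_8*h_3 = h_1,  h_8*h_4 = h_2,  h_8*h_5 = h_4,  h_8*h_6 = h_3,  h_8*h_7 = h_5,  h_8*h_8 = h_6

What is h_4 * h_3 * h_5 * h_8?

h_4 * h_3 = h_5
h_5 * h_5 = h_6
h_6 * h_8 = h_3

h_3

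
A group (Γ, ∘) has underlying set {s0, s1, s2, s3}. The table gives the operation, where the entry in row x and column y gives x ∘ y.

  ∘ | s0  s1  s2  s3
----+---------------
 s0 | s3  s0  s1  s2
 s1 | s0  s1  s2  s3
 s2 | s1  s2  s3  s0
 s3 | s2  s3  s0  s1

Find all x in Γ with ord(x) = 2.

Identity is s1. Compute the order of each non-identity element by repeated multiplication:
  s0: s0 → s3 → s2 → s1  (order 4)
  s2: s2 → s3 → s0 → s1  (order 4)
  s3: s3 → s1  (order 2)
Elements of order 2: {s3}.
(Structurally, Γ here is isomorphic to the cyclic group Z_4.)

{s3}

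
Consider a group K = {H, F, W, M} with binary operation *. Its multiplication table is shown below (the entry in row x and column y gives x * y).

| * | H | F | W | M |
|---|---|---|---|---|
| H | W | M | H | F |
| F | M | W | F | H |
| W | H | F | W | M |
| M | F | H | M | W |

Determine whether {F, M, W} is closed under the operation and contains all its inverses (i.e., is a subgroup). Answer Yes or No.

F * M = H, which is not in {F, M, W}.
The subset is not closed under *, so it is not a subgroup.

No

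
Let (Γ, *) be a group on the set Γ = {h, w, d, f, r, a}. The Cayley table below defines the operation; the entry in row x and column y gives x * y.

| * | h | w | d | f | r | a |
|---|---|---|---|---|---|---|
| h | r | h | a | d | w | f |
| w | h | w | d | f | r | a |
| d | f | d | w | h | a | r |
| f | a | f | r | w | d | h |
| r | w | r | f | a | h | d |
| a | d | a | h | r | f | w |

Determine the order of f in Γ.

The identity element is w (its row matches the header).
f^1 = f
f^2 = f * f = w
The first power of f equal to the identity is f^2, so ord(f) = 2.
(Structurally, Γ here is isomorphic to the symmetric group S_3.)

2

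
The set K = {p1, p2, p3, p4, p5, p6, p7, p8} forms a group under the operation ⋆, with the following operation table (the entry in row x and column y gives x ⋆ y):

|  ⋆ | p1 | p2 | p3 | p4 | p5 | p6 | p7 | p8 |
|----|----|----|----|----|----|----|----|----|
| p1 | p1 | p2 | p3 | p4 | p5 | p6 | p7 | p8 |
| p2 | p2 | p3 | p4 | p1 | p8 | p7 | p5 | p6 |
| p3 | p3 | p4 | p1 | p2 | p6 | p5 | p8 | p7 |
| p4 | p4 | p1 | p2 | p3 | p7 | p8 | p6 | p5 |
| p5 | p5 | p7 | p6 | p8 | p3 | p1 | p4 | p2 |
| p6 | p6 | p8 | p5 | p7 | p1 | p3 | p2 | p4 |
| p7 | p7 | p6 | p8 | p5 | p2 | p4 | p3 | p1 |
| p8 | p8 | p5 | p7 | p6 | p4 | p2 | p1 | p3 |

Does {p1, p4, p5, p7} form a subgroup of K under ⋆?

p4 ⋆ p4 = p3, which is not in {p1, p4, p5, p7}.
The subset is not closed under ⋆, so it is not a subgroup.

No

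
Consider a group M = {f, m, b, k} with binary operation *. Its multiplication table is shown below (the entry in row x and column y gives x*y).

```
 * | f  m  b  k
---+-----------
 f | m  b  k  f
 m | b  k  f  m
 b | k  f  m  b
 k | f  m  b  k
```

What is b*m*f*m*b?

b

b*m = f
f*f = m
m*m = k
k*b = b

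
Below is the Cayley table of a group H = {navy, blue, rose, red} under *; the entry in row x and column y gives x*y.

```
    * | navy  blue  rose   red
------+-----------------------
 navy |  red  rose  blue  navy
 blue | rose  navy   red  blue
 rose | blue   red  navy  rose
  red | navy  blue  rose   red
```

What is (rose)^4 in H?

rose^1 = rose
rose^2 = rose*rose = navy
rose^3 = navy*rose = blue
rose^4 = blue*rose = red
(Structurally, H here is isomorphic to the cyclic group Z_4.)

red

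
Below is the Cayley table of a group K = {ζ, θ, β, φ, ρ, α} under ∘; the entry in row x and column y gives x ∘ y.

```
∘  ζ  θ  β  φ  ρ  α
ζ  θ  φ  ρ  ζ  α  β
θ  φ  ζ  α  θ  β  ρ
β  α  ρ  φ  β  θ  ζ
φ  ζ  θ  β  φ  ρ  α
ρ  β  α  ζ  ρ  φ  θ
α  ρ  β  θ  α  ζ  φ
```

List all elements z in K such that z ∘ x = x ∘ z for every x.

An element z is central iff its row equals its column in the table.
For ζ: ζ ∘ α = β ≠ ρ = α ∘ ζ, so ζ ∉ Z.
Checking each element this way leaves Z(K) = {φ}.

{φ}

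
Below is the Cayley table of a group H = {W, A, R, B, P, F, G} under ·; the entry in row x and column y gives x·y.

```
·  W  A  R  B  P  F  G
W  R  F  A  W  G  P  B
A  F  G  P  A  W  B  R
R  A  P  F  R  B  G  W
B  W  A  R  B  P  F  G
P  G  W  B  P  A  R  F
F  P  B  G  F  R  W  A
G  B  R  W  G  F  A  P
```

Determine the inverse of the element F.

First locate the identity: row B matches the header, so B is the identity.
Scan row F for B: F·A = B. Hence F^(-1) = A.
(Structurally, H here is isomorphic to the cyclic group Z_7.)

A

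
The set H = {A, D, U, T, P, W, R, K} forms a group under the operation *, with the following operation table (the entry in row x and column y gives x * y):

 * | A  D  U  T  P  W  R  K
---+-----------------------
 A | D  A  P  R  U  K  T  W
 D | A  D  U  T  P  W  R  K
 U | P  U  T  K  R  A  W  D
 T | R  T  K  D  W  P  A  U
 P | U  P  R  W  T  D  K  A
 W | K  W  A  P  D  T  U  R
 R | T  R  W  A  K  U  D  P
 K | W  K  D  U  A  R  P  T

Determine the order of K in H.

The identity element is D (its row matches the header).
K^1 = K
K^2 = K * K = T
K^3 = T * K = U
K^4 = U * K = D
The first power of K equal to the identity is K^4, so ord(K) = 4.

4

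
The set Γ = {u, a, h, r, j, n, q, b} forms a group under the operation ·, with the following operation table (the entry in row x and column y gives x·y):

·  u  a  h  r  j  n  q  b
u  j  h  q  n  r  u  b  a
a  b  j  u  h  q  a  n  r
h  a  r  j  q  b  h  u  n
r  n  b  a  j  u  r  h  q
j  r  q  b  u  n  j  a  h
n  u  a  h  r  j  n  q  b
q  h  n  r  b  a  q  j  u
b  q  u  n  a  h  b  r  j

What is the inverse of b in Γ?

First locate the identity: row n matches the header, so n is the identity.
Scan row b for n: b·h = n. Hence b^(-1) = h.
(Structurally, Γ here is isomorphic to the quaternion group Q_8.)

h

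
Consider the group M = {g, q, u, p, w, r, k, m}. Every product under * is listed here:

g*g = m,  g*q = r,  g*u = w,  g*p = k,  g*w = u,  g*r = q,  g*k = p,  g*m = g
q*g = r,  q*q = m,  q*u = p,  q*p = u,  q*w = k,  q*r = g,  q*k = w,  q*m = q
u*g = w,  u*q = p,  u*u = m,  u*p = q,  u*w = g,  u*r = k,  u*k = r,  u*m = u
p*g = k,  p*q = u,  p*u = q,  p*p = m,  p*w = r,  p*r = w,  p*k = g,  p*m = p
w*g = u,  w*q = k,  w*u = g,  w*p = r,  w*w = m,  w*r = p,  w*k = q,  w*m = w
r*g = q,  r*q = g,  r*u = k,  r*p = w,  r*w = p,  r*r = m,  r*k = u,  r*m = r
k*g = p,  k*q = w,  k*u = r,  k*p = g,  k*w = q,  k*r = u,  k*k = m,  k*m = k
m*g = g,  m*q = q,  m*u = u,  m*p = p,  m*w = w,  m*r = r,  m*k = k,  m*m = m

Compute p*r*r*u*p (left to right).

u

p*r = w
w*r = p
p*u = q
q*p = u
(Structurally, M here is isomorphic to the elementary abelian group (Z_2)^3.)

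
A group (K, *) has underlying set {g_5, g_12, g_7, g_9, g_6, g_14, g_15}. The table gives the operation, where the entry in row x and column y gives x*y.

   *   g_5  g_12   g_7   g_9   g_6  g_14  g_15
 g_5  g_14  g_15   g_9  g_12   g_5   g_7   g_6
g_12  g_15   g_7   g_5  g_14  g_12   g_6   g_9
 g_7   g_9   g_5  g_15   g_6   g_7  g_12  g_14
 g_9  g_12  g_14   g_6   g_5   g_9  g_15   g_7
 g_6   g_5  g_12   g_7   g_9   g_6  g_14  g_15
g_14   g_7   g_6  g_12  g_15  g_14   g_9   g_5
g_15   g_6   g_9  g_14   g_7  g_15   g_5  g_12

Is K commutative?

Yes

Check whether the table is symmetric across its main diagonal.
Every entry (row x, col y) equals the entry (row y, col x), so K is abelian.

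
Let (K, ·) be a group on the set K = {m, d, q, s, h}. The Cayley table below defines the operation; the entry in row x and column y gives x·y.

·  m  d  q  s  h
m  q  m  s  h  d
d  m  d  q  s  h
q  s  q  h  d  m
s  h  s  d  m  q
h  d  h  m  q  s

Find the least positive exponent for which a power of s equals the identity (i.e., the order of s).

The identity element is d (its row matches the header).
s^1 = s
s^2 = s·s = m
s^3 = m·s = h
s^4 = h·s = q
s^5 = q·s = d
The first power of s equal to the identity is s^5, so ord(s) = 5.

5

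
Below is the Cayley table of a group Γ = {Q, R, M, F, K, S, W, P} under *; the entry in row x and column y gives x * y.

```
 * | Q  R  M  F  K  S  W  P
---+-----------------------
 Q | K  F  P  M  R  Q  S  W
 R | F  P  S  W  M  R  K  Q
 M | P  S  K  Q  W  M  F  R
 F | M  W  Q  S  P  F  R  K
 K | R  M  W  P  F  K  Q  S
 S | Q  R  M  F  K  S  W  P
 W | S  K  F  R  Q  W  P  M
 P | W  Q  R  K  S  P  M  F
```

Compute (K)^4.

K^1 = K
K^2 = K * K = F
K^3 = F * K = P
K^4 = P * K = S

S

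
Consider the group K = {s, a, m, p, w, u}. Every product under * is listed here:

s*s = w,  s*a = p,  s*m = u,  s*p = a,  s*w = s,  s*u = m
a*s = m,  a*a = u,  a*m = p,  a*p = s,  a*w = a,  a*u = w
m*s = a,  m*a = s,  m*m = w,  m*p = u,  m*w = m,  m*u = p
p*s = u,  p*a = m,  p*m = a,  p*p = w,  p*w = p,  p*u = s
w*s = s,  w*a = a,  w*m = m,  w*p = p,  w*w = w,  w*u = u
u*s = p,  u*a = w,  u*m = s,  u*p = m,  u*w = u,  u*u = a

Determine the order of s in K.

The identity element is w (its row matches the header).
s^1 = s
s^2 = s*s = w
The first power of s equal to the identity is s^2, so ord(s) = 2.

2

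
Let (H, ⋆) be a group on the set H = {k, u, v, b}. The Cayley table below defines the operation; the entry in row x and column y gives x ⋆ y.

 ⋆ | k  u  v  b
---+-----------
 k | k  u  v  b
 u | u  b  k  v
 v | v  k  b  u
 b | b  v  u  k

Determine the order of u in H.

The identity element is k (its row matches the header).
u^1 = u
u^2 = u ⋆ u = b
u^3 = b ⋆ u = v
u^4 = v ⋆ u = k
The first power of u equal to the identity is u^4, so ord(u) = 4.

4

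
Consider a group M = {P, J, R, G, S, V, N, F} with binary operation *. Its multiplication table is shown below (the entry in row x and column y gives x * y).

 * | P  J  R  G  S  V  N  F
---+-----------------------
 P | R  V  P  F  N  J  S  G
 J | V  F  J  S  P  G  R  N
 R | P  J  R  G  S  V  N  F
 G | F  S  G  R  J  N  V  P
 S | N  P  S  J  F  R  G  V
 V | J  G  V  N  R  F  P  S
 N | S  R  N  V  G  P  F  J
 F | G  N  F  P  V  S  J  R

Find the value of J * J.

F

Read row J, column J: J * J = F.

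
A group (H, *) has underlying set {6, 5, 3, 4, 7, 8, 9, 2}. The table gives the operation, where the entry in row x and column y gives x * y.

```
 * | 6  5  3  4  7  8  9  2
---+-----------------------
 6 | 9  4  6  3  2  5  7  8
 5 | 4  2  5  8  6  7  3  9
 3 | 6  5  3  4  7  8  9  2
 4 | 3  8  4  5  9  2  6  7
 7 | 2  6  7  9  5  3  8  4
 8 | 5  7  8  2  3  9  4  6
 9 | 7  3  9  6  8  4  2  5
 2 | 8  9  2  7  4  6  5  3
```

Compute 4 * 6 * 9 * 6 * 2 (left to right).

4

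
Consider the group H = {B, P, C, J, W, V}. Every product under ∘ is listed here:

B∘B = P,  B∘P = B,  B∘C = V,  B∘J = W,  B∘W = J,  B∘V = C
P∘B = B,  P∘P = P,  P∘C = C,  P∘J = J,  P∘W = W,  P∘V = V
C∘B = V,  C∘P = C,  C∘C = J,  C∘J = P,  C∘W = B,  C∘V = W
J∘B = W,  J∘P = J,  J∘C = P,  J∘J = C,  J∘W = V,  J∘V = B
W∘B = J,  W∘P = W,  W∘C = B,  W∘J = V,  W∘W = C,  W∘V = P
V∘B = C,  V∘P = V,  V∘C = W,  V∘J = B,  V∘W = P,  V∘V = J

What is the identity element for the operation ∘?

P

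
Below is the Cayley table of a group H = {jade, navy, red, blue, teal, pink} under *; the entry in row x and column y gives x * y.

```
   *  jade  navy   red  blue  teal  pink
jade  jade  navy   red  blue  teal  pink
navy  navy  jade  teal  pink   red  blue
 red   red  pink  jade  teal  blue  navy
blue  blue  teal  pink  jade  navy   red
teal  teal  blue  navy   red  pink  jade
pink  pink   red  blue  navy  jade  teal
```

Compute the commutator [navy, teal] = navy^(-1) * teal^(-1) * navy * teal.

Identity is jade; from the table navy^(-1) = navy and teal^(-1) = pink.
navy * pink = blue
blue * navy = teal
teal * teal = pink
(Structurally, H here is isomorphic to the symmetric group S_3.)

pink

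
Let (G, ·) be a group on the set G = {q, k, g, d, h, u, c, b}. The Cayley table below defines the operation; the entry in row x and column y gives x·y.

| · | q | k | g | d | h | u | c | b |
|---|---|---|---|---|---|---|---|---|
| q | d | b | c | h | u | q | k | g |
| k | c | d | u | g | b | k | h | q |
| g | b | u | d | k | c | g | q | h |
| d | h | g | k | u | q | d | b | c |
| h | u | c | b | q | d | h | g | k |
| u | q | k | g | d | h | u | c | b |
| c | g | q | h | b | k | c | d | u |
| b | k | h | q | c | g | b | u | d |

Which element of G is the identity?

u

The identity e satisfies e·x = x for all x, so its row in the table reproduces the column headers.
Row u reads: q, k, g, d, h, u, c, b — exactly the header order. So u is the identity.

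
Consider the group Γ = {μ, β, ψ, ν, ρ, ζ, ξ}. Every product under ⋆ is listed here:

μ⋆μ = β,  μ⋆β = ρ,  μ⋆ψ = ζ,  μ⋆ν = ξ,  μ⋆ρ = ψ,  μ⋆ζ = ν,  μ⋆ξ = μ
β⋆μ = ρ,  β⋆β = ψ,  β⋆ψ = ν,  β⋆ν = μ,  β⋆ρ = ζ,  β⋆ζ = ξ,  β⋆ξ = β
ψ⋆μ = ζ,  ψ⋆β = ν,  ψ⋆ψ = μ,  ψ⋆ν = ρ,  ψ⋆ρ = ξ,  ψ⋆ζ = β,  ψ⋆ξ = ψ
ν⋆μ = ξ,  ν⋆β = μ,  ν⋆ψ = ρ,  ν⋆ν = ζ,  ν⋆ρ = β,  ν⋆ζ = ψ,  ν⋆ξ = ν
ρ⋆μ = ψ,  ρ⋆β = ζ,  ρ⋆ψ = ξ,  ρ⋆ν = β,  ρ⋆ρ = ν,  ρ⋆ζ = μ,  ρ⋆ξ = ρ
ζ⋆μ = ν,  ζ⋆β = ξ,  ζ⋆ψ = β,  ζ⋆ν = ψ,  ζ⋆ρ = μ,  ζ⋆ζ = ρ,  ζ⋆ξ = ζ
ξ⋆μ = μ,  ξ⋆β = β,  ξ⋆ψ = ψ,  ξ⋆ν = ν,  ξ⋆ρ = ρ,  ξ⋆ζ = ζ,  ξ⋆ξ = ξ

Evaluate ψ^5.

ν

ψ^1 = ψ
ψ^2 = ψ ⋆ ψ = μ
ψ^3 = μ ⋆ ψ = ζ
ψ^4 = ζ ⋆ ψ = β
ψ^5 = β ⋆ ψ = ν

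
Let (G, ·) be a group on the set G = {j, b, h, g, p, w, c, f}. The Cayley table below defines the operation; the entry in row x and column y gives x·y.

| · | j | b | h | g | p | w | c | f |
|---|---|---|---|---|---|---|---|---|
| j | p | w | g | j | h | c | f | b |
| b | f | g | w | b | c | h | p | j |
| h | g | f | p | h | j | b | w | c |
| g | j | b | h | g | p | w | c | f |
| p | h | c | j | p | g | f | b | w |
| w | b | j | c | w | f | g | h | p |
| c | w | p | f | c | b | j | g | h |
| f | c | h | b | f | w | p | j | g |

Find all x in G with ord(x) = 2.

{b, c, f, p, w}

Identity is g. Compute the order of each non-identity element by repeated multiplication:
  j: j → p → h → g  (order 4)
  b: b → g  (order 2)
  h: h → p → j → g  (order 4)
  p: p → g  (order 2)
  w: w → g  (order 2)
  c: c → g  (order 2)
  f: f → g  (order 2)
Elements of order 2: {b, c, f, p, w}.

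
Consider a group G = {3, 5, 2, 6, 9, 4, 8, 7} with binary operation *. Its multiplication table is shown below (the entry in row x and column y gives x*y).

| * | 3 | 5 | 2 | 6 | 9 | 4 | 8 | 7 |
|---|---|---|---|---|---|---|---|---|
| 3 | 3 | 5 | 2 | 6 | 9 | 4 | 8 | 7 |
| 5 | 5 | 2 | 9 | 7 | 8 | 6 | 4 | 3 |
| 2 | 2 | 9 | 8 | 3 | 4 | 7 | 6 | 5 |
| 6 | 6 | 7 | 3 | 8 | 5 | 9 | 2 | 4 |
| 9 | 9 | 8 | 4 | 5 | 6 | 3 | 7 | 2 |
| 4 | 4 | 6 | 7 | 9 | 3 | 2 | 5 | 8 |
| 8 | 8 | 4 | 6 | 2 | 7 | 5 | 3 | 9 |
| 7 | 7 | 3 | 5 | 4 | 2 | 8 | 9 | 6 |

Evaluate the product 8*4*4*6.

8

8*4 = 5
5*4 = 6
6*6 = 8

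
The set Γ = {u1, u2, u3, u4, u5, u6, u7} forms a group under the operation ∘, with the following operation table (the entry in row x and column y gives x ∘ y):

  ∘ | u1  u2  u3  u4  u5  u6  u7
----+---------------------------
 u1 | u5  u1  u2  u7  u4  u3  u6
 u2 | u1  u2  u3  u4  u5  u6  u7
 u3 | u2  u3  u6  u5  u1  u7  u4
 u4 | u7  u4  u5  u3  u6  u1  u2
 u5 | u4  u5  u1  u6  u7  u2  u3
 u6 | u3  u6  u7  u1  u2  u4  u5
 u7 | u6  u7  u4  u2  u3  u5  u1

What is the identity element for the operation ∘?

The identity e satisfies e ∘ x = x for all x, so its row in the table reproduces the column headers.
Row u2 reads: u1, u2, u3, u4, u5, u6, u7 — exactly the header order. So u2 is the identity.

u2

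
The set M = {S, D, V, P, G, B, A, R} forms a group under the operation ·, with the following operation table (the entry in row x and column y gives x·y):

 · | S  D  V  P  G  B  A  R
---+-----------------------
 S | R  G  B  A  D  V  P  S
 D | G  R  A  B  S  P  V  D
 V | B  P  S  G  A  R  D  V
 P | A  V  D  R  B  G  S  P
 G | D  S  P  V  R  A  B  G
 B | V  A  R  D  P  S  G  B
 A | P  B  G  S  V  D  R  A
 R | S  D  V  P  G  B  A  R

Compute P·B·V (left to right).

P·B = G
G·V = P
(Structurally, M here is isomorphic to the dihedral group D_4.)

P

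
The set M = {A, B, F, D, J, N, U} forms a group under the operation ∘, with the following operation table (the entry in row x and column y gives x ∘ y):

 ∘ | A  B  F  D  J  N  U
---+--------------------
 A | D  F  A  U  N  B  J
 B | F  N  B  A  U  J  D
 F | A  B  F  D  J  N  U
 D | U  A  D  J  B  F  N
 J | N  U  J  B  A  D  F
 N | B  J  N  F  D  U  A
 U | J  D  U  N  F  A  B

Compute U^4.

N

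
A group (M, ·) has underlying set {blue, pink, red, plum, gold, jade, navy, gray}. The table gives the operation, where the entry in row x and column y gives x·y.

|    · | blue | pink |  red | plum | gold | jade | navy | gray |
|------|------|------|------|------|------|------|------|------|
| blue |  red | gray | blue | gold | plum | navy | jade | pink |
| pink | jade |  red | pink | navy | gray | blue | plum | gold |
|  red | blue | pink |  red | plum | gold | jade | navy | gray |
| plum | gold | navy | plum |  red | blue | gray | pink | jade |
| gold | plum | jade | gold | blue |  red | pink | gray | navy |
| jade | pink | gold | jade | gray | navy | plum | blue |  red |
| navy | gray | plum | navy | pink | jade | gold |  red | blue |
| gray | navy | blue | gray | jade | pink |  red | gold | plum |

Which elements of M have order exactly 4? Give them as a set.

Identity is red. Compute the order of each non-identity element by repeated multiplication:
  blue: blue → red  (order 2)
  pink: pink → red  (order 2)
  plum: plum → red  (order 2)
  gold: gold → red  (order 2)
  jade: jade → plum → gray → red  (order 4)
  navy: navy → red  (order 2)
  gray: gray → plum → jade → red  (order 4)
Elements of order 4: {gray, jade}.

{gray, jade}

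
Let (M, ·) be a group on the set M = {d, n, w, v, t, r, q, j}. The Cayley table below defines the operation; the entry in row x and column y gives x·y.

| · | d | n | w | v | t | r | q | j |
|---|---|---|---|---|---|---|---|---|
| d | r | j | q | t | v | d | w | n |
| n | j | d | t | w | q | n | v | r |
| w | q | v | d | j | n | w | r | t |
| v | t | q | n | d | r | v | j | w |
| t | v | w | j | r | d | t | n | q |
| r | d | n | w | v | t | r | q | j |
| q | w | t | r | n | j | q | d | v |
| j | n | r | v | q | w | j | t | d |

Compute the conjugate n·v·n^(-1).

The identity is r. In row n, the entry r sits in column j, so n^(-1) = j.
n·v = w
w·j = t

t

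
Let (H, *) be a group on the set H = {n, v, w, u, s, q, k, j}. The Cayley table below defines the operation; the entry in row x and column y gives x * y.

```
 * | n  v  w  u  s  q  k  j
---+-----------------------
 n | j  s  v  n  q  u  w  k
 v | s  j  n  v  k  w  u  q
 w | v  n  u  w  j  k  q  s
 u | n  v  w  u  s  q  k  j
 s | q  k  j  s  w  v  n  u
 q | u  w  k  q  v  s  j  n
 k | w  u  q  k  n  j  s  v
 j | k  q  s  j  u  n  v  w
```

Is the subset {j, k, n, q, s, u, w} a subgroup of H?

j * k = v, which is not in {j, k, n, q, s, u, w}.
The subset is not closed under *, so it is not a subgroup.

No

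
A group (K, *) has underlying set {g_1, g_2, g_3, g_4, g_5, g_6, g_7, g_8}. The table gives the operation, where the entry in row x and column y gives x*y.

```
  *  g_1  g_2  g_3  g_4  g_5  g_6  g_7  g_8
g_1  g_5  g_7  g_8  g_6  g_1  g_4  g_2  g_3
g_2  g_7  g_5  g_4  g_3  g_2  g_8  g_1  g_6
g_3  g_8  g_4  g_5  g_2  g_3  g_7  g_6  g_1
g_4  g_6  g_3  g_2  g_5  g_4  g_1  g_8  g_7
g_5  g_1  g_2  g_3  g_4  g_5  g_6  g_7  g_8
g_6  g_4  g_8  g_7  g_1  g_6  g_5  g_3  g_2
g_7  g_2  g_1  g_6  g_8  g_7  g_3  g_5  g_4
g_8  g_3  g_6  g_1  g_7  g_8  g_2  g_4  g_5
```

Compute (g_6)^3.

g_6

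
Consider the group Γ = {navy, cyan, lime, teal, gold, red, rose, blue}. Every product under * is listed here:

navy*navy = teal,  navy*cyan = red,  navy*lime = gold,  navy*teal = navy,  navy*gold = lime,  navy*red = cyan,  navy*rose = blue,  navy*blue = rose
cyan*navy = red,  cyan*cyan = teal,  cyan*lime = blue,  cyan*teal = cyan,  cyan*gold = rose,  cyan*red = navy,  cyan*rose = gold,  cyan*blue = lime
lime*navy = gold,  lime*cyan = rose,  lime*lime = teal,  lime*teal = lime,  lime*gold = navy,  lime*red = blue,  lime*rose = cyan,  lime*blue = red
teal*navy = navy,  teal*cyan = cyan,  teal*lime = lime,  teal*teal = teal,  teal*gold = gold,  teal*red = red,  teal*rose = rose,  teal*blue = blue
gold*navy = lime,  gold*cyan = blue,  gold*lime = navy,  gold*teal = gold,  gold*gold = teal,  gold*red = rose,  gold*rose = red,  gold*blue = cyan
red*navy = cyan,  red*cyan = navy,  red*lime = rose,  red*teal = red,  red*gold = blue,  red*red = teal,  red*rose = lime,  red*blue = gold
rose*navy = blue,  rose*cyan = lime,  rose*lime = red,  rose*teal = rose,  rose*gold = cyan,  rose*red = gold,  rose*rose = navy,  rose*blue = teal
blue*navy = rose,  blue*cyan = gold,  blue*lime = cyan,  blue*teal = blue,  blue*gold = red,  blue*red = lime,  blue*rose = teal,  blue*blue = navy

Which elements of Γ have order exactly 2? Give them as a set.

{cyan, gold, lime, navy, red}

Identity is teal. Compute the order of each non-identity element by repeated multiplication:
  navy: navy → teal  (order 2)
  cyan: cyan → teal  (order 2)
  lime: lime → teal  (order 2)
  gold: gold → teal  (order 2)
  red: red → teal  (order 2)
  rose: rose → navy → blue → teal  (order 4)
  blue: blue → navy → rose → teal  (order 4)
Elements of order 2: {cyan, gold, lime, navy, red}.
(Structurally, Γ here is isomorphic to the dihedral group D_4.)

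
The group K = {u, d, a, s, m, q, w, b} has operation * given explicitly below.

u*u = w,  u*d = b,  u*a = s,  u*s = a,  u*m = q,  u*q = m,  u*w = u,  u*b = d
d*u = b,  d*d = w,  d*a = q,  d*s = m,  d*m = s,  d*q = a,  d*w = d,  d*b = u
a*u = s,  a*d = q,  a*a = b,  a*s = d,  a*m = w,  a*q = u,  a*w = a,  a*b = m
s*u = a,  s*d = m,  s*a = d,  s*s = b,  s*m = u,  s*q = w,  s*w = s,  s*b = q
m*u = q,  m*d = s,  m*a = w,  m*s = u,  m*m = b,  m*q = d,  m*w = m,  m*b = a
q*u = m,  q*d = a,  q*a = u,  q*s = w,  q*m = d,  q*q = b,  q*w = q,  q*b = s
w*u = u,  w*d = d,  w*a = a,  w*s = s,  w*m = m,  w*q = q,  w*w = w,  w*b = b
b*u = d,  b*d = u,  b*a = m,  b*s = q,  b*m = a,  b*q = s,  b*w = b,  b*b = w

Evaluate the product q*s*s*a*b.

u

q*s = w
w*s = s
s*a = d
d*b = u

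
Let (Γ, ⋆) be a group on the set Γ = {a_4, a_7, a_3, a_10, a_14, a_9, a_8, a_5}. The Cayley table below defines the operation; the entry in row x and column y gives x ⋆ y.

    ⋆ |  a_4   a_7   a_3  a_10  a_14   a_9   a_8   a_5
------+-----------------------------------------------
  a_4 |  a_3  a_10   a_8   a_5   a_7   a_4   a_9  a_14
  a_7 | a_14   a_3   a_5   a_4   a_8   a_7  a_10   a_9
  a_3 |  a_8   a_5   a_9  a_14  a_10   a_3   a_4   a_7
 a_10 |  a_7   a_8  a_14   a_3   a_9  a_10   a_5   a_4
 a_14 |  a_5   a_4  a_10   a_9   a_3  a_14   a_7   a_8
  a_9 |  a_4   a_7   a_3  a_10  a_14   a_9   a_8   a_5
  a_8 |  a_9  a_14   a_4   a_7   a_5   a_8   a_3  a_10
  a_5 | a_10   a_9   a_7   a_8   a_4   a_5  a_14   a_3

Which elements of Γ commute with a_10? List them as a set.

Compare row a_10 with column a_10 entry by entry.
a_3 ⋆ a_10 = a_14 = a_10 ⋆ a_3, so a_3 commutes with a_10.
a_5 ⋆ a_10 = a_8 but a_10 ⋆ a_5 = a_4, so a_5 does not.
Collecting the elements that commute with a_10: C(a_10) = {a_10, a_14, a_3, a_9}.
(Structurally, Γ here is isomorphic to the quaternion group Q_8.)

{a_10, a_14, a_3, a_9}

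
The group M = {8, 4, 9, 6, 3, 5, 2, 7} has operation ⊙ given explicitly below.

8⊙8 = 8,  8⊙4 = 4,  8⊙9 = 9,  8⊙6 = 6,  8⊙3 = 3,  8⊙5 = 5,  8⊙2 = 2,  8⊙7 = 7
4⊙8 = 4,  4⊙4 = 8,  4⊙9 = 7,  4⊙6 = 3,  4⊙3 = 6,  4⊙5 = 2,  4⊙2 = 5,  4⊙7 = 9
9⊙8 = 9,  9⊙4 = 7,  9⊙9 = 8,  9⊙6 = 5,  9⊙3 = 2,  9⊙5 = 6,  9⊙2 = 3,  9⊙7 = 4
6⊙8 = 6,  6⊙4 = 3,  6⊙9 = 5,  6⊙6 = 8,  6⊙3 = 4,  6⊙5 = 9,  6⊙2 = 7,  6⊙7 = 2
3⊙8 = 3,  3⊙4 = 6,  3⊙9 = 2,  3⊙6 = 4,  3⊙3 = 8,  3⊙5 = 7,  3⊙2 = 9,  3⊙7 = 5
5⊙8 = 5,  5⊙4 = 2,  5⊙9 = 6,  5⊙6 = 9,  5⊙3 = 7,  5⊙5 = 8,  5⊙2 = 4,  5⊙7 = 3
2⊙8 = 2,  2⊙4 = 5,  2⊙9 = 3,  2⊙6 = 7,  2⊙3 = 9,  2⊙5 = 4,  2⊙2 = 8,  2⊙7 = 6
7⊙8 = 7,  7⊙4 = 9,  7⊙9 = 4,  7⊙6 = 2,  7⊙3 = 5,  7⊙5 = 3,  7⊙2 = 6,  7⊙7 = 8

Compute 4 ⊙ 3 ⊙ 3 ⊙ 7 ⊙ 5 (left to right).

6

4 ⊙ 3 = 6
6 ⊙ 3 = 4
4 ⊙ 7 = 9
9 ⊙ 5 = 6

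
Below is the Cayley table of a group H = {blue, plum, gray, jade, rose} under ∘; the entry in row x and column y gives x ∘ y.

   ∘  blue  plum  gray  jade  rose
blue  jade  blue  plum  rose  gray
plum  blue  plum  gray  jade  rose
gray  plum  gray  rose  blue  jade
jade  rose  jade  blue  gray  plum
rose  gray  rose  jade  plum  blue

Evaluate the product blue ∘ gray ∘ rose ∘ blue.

gray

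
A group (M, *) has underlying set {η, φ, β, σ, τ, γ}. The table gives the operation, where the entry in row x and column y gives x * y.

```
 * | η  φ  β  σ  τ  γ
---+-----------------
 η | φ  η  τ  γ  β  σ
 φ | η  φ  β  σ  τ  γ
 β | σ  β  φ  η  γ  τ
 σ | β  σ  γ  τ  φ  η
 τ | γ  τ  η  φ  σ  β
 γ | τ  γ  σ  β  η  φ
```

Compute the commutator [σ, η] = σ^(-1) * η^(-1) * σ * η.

σ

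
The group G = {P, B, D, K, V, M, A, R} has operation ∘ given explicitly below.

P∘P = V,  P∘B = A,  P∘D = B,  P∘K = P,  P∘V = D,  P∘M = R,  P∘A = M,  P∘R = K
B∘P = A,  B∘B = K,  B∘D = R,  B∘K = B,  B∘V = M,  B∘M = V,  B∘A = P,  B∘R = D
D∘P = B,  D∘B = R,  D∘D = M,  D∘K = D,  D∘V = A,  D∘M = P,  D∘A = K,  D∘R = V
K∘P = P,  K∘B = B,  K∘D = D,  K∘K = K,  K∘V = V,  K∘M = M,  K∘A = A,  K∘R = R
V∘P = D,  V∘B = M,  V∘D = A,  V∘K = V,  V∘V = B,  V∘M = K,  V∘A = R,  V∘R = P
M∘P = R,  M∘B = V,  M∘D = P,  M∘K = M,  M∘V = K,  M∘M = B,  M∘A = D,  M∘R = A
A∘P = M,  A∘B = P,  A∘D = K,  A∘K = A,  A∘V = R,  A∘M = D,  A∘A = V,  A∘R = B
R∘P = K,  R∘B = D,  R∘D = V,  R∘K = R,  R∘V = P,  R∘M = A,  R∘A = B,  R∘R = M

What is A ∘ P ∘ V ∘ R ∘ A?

A ∘ P = M
M ∘ V = K
K ∘ R = R
R ∘ A = B
(Structurally, G here is isomorphic to the cyclic group Z_8.)

B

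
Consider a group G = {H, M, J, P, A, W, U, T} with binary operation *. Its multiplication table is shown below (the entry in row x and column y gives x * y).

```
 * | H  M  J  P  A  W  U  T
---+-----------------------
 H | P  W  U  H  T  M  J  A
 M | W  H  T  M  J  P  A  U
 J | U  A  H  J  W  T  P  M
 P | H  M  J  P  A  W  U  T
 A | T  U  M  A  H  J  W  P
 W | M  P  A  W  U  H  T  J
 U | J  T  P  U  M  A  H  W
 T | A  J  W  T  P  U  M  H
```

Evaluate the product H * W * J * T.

H

H * W = M
M * J = T
T * T = H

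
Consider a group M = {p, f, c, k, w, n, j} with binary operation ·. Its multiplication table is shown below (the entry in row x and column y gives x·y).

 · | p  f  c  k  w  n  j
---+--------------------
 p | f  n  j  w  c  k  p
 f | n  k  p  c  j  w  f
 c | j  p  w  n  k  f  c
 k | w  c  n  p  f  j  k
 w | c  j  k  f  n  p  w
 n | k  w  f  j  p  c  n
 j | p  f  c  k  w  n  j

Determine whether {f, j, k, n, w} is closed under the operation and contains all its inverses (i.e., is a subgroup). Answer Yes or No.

w·n = p, which is not in {f, j, k, n, w}.
The subset is not closed under ·, so it is not a subgroup.

No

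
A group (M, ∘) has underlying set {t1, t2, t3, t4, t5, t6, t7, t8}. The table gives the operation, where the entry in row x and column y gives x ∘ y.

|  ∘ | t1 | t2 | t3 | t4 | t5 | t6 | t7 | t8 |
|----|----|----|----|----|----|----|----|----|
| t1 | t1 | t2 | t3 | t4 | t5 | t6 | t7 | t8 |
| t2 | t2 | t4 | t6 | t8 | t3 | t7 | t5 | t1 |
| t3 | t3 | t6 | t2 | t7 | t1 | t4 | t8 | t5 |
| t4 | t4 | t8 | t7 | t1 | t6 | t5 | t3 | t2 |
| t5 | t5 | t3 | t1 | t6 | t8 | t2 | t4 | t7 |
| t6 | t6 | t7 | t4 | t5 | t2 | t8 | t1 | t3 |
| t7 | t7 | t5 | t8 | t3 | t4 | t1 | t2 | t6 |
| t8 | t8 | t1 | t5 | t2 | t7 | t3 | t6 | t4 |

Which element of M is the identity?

t1

The identity e satisfies e ∘ x = x for all x, so its row in the table reproduces the column headers.
Row t1 reads: t1, t2, t3, t4, t5, t6, t7, t8 — exactly the header order. So t1 is the identity.
(Structurally, M here is isomorphic to the cyclic group Z_8.)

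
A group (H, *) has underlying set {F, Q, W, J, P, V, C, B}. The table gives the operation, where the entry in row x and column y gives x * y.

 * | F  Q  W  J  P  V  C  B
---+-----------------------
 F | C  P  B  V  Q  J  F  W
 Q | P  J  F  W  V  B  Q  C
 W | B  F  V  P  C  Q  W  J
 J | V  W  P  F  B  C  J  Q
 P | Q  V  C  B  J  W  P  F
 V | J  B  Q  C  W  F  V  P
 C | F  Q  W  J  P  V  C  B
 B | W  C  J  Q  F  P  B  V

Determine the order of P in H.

The identity element is C (its row matches the header).
P^1 = P
P^2 = P * P = J
P^3 = J * P = B
P^4 = B * P = F
P^5 = F * P = Q
P^6 = Q * P = V
P^7 = V * P = W
P^8 = W * P = C
The first power of P equal to the identity is P^8, so ord(P) = 8.
(Structurally, H here is isomorphic to the cyclic group Z_8.)

8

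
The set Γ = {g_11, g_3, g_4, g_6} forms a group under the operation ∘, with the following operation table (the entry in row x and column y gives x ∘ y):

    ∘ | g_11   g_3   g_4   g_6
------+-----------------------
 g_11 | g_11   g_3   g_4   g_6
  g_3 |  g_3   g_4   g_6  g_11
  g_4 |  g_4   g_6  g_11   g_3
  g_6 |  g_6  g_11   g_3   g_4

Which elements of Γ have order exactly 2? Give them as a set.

{g_4}

Identity is g_11. Compute the order of each non-identity element by repeated multiplication:
  g_3: g_3 → g_4 → g_6 → g_11  (order 4)
  g_4: g_4 → g_11  (order 2)
  g_6: g_6 → g_4 → g_3 → g_11  (order 4)
Elements of order 2: {g_4}.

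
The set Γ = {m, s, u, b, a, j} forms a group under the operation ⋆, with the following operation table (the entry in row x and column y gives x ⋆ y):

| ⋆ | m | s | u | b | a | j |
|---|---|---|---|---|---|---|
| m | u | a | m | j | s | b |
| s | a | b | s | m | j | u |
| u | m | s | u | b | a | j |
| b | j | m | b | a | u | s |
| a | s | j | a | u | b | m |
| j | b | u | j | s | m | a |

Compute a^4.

a

a^1 = a
a^2 = a ⋆ a = b
a^3 = b ⋆ a = u
a^4 = u ⋆ a = a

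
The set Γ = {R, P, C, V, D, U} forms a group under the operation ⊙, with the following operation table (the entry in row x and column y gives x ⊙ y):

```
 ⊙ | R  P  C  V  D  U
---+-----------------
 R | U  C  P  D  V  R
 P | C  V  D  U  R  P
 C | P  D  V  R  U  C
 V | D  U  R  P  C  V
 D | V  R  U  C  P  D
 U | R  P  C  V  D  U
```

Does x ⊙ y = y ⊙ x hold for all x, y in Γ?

Yes

Check whether the table is symmetric across its main diagonal.
Every entry (row x, col y) equals the entry (row y, col x), so Γ is abelian.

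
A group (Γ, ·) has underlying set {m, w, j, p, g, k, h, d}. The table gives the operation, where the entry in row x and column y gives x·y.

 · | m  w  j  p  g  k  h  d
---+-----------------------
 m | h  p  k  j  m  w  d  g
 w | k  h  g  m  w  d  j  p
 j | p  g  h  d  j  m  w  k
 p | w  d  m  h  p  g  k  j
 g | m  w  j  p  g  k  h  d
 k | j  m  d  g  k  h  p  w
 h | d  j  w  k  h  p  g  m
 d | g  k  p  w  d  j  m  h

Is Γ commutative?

No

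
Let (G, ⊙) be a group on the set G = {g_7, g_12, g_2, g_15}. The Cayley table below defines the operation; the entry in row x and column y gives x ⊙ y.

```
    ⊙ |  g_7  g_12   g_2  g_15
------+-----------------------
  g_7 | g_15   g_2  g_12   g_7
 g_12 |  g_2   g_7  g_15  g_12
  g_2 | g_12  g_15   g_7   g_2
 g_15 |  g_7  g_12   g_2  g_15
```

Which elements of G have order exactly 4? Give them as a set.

{g_12, g_2}

Identity is g_15. Compute the order of each non-identity element by repeated multiplication:
  g_7: g_7 → g_15  (order 2)
  g_12: g_12 → g_7 → g_2 → g_15  (order 4)
  g_2: g_2 → g_7 → g_12 → g_15  (order 4)
Elements of order 4: {g_12, g_2}.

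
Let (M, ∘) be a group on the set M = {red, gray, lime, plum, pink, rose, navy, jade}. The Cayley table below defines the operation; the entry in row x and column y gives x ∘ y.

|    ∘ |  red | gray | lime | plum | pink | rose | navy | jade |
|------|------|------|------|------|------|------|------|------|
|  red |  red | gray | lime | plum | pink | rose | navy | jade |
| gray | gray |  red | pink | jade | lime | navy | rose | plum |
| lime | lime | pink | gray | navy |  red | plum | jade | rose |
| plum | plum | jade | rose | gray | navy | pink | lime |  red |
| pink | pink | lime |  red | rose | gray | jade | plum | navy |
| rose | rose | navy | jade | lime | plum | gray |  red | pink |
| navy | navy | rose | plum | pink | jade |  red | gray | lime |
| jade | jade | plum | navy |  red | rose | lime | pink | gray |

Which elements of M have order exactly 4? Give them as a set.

Identity is red. Compute the order of each non-identity element by repeated multiplication:
  gray: gray → red  (order 2)
  lime: lime → gray → pink → red  (order 4)
  plum: plum → gray → jade → red  (order 4)
  pink: pink → gray → lime → red  (order 4)
  rose: rose → gray → navy → red  (order 4)
  navy: navy → gray → rose → red  (order 4)
  jade: jade → gray → plum → red  (order 4)
Elements of order 4: {jade, lime, navy, pink, plum, rose}.

{jade, lime, navy, pink, plum, rose}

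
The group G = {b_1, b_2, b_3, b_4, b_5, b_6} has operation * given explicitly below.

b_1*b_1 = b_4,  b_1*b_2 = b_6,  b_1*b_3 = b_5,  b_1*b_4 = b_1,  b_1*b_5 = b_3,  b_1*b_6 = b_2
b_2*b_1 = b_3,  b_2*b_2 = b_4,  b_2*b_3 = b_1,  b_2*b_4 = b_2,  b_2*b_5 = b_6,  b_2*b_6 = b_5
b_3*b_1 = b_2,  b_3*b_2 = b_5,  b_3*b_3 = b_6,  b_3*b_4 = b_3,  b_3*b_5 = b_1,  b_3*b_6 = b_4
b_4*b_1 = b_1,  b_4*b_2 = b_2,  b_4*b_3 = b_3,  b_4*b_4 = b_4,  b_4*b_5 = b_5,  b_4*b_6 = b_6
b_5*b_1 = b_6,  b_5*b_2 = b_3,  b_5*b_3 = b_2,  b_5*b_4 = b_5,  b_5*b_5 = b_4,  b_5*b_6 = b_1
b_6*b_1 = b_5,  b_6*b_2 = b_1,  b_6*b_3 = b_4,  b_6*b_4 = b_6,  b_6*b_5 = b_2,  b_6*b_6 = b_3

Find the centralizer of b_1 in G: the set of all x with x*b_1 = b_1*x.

{b_1, b_4}

Compare row b_1 with column b_1 entry by entry.
b_5*b_1 = b_6 but b_1*b_5 = b_3, so b_5 does not.
Collecting the elements that commute with b_1: C(b_1) = {b_1, b_4}.
(Structurally, G here is isomorphic to the symmetric group S_3.)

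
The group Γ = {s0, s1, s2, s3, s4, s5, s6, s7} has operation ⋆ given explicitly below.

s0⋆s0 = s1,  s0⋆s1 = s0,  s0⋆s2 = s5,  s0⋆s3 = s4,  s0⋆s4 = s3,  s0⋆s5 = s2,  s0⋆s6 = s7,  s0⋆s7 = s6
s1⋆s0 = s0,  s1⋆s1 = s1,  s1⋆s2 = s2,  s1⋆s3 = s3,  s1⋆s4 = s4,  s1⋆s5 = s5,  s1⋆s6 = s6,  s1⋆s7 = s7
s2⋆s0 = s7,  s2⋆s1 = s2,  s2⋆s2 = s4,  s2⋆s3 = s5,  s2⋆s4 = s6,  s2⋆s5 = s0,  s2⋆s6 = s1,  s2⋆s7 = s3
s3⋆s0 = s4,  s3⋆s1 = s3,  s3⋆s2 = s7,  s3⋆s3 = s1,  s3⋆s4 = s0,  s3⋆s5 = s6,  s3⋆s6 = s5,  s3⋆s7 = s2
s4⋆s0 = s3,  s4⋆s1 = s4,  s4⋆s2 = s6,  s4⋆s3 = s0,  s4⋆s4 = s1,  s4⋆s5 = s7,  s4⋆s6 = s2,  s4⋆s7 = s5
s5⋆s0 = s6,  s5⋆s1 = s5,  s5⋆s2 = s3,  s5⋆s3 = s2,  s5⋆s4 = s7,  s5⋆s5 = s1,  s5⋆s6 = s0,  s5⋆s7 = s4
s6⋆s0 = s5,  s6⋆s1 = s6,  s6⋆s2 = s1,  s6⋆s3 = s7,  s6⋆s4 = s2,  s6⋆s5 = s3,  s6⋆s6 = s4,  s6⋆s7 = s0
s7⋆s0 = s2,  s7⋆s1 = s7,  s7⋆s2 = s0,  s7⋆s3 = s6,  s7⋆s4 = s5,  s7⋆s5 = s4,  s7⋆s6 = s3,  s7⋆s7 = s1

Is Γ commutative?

No

s2 ⋆ s5 = s0 but s5 ⋆ s2 = s3.
Since s2 and s5 do not commute, Γ is not abelian.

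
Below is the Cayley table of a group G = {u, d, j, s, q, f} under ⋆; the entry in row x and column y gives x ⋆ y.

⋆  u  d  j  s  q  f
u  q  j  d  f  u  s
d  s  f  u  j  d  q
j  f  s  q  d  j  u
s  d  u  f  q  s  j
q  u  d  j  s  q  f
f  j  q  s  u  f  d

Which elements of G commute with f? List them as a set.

{d, f, q}

Compare row f with column f entry by entry.
d ⋆ f = q = f ⋆ d, so d commutes with f.
j ⋆ f = u but f ⋆ j = s, so j does not.
Collecting the elements that commute with f: C(f) = {d, f, q}.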